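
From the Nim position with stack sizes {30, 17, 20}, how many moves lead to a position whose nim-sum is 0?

Nim-sum: 30 XOR 17 XOR 20 = 27.
The overall nim-sum is X = 27. A stack of size p has a winning move iff p XOR X < p (reduce it to p XOR X).
  30: 30 XOR 27 = 5 < 30 — winning move (to 5).
  17: 17 XOR 27 = 10 < 17 — winning move (to 10).
  20: 20 XOR 27 = 15 < 20 — winning move (to 15).
That gives 3 winning moves.

3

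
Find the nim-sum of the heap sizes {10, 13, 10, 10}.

Bitwise XOR of the heap sizes:
  1010  (10)
  1101  (13)
  1010  (10)
  1010  (10)
  ----
  0111  (7)

7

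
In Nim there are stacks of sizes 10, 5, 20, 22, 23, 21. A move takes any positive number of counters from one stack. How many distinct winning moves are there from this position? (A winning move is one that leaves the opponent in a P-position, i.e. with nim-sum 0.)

1

Compute the nim-sum pairwise:
10 ⊕ 5 = 15
15 ⊕ 20 = 27
27 ⊕ 22 = 13
13 ⊕ 23 = 26
26 ⊕ 21 = 15
The overall nim-sum is X = 15. A stack of size p has a winning move iff p XOR X < p (reduce it to p XOR X).
  10: 10 XOR 15 = 5 < 10 — winning move (to 5).
  5: 5 XOR 15 = 10 ≥ 5 — no move.
  20: 20 XOR 15 = 27 ≥ 20 — no move.
  22: 22 XOR 15 = 25 ≥ 22 — no move.
  23: 23 XOR 15 = 24 ≥ 23 — no move.
  21: 21 XOR 15 = 26 ≥ 21 — no move.
That gives 1 winning move.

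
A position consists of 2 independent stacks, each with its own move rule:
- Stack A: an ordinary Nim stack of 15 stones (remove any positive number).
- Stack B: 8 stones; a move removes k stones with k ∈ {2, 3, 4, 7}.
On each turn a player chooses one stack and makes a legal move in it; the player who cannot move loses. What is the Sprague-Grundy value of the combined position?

14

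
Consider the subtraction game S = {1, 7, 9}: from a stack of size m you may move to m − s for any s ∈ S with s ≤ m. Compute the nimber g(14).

Compute g(0), g(1), … for moves {1, 7, 9}:
k:     0  1  2  3  4  5  6  7  8  9 10 11 12 13 14
g(k):  0  1  0  1  0  1  0  1  0  1  0  1  0  1  0
So g(14) = 0.

0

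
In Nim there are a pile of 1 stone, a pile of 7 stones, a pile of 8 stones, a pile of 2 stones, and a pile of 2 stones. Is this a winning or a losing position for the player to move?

Winning position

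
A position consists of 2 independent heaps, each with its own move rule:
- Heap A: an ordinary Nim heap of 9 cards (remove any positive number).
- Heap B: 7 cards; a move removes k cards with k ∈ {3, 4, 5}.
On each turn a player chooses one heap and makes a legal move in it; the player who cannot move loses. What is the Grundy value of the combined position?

11

Heap A is a plain Nim heap of size 9, so its Grundy value is 9.
For heap B, compute g(0), g(1), … with moves {3, 4, 5}:
g(0) = mex{} = 0
g(1) = mex{} = 0
g(2) = mex{} = 0
g(3) = mex{0} = 1
g(4) = mex{0} = 1
g(5) = mex{0} = 1
g(6) = mex{0,1} = 2
g(7) = mex{0,1} = 2
So g(7) = 2.
The value of a disjunctive sum is the nim-sum of the parts.
Combined value = 9 XOR 2 = 11.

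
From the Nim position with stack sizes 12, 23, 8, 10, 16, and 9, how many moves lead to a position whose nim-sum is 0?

0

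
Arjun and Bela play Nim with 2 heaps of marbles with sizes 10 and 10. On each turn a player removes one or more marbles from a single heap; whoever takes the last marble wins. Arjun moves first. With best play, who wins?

Bela wins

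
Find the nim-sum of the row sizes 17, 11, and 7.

Bitwise XOR of the heap sizes:
  10001  (17)
  01011  (11)
  00111  (7)
  -----
  11101  (29)

29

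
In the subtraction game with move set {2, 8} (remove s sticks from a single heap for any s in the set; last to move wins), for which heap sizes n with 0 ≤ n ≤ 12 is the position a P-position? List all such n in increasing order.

0, 1, 4, 5, 10, 11

Grundy values for subtraction set {2, 8}:
g(0) = mex{} = 0
g(1) = mex{} = 0
g(2) = mex{0} = 1
g(3) = mex{0} = 1
g(4) = mex{1} = 0
g(5) = mex{1} = 0
g(6) = mex{0} = 1
g(7) = mex{0} = 1
g(8) = mex{0,1} = 2
g(9) = mex{0,1} = 2
g(10) = mex{1,2} = 0
g(11) = mex{1,2} = 0
g(12) = mex{0} = 1
The P-positions (g = 0) in 0..12 are 0, 1, 4, 5, 10, 11.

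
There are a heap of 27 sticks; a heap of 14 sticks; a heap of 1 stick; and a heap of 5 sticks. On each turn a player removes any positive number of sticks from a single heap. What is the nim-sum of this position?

17

Compute the nim-sum pairwise:
27 XOR 14 = 21
21 XOR 1 = 20
20 XOR 5 = 17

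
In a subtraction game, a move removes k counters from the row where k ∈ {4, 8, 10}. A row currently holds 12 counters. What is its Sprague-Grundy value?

3

Build the Grundy sequence with g(k) = mex{g(k−s) : s ∈ {4, 8, 10}, s ≤ k}:
k:     0  1  2  3  4  5  6  7  8  9 10 11 12
g(k):  0  0  0  0  1  1  1  1  2  2  2  2  3
So g(12) = 3.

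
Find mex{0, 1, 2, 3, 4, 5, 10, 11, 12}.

6

The values 0, 1, 2, 3, 4, 5 are all present; 6 is the first non-negative integer missing from the set.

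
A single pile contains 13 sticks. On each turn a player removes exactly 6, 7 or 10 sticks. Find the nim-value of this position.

2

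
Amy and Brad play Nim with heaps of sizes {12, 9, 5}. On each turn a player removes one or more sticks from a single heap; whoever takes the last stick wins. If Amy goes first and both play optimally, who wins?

Brad wins

Bitwise XOR of the heap sizes:
  1100  (12)
  1001  (9)
  0101  (5)
  ----
  0000  (0)
The nim-sum is 0, so this is a P-position: the player to move is in a losing position under optimal play; Amy is about to move from it and so loses — Brad wins.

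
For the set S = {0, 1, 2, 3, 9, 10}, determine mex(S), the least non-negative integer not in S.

The values 0, 1, 2, 3 are all present; 4 is the first non-negative integer missing from the set.

4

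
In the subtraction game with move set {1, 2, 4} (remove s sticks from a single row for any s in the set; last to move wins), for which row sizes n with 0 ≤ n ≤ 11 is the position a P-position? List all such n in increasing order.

Compute g(0), g(1), … for moves {1, 2, 4}:
k:     0  1  2  3  4  5  6  7  8  9 10 11
g(k):  0  1  2  0  1  2  0  1  2  0  1  2
The P-positions (g = 0) in 0..11 are 0, 3, 6, 9.

0, 3, 6, 9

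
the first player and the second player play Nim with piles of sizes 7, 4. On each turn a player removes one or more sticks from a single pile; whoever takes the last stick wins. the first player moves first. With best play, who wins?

Nim-sum: 7 ⊕ 4 = 3.
The nim-sum is 3 ≠ 0, so this is an N-position: the player to move can win; the first player has a winning move.

the first player wins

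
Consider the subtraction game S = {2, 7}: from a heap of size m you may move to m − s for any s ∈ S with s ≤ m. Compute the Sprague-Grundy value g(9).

0

Grundy values for subtraction set {2, 7}:
k:     0  1  2  3  4  5  6  7  8  9
g(k):  0  0  1  1  0  0  1  1  2  0
So g(9) = 0.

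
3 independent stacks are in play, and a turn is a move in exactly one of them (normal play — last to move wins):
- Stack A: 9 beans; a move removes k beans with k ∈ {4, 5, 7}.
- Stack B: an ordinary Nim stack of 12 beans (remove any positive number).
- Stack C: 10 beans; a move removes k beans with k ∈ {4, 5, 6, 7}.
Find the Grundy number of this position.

12

Build the Grundy sequence for stack A with g(k) = mex{g(k−s) : s ∈ {4, 5, 7}, s ≤ k}:
k:     0  1  2  3  4  5  6  7  8  9
g(k):  0  0  0  0  1  1  1  1  2  2
So g(9) = 2.
Stack B is a plain Nim stack of size 12, so its Grundy value is 12.
For stack C, compute g(0), g(1), … with moves {4, 5, 6, 7}:
g(0) = mex{} = 0
g(1) = mex{} = 0
g(2) = mex{} = 0
g(3) = mex{} = 0
g(4) = mex{0} = 1
g(5) = mex{0} = 1
g(6) = mex{0} = 1
g(7) = mex{0} = 1
g(8) = mex{0,1} = 2
g(9) = mex{0,1} = 2
g(10) = mex{0,1} = 2
So g(10) = 2.
The value of a disjunctive sum is the nim-sum of the parts.
Combined value = 2 ⊕ 12 ⊕ 2 = 12.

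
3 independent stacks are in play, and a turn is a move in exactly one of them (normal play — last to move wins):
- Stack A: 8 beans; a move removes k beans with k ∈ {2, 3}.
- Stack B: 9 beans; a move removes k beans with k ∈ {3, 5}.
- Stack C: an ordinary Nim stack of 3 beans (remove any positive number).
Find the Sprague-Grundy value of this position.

2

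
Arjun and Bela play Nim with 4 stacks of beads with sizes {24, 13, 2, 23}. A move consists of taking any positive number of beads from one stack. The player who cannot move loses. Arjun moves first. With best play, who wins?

In binary:
  11000  (24)
  01101  (13)
  00010  (2)
  10111  (23)
  -----
  00000  (0)
The nim-sum is 0, so this is a P-position: the player to move is in a losing position under optimal play; Arjun is about to move from it and so loses — Bela wins.

Bela wins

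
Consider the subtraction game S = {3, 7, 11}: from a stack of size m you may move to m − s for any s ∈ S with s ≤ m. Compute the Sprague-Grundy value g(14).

Build the Grundy sequence with g(k) = mex{g(k−s) : s ∈ {3, 7, 11}, s ≤ k}:
g(0) = mex{} = 0
g(1) = mex{} = 0
g(2) = mex{} = 0
g(3) = mex{0} = 1
g(4) = mex{0} = 1
g(5) = mex{0} = 1
g(6) = mex{1} = 0
g(7) = mex{0,1} = 2
g(8) = mex{0,1} = 2
g(9) = mex{0} = 1
g(10) = mex{1,2} = 0
g(11) = mex{0,1,2} = 3
g(12) = mex{0,1} = 2
g(13) = mex{0} = 1
g(14) = mex{1,2,3} = 0
So g(14) = 0.

0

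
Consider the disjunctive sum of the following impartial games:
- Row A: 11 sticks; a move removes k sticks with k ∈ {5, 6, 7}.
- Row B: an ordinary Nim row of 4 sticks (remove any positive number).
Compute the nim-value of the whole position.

Build the Grundy sequence for row A with g(k) = mex{g(k−s) : s ∈ {5, 6, 7}, s ≤ k}:
g(0) = mex{} = 0
g(1) = mex{} = 0
g(2) = mex{} = 0
g(3) = mex{} = 0
g(4) = mex{} = 0
g(5) = mex{0} = 1
g(6) = mex{0} = 1
g(7) = mex{0} = 1
g(8) = mex{0} = 1
g(9) = mex{0} = 1
g(10) = mex{0,1} = 2
g(11) = mex{0,1} = 2
So g(11) = 2.
Row B is a plain Nim row of size 4, so its Grundy value is 4.
The value of a disjunctive sum is the nim-sum of the parts.
Combined value = 2 ⊕ 4 = 6.

6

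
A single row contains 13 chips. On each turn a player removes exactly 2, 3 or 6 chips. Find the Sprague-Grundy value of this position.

2

Build the Grundy sequence with g(k) = mex{g(k−s) : s ∈ {2, 3, 6}, s ≤ k}:
g(0) = mex{} = 0
g(1) = mex{} = 0
g(2) = mex{0} = 1
g(3) = mex{0} = 1
g(4) = mex{0,1} = 2
g(5) = mex{1} = 0
g(6) = mex{0,1,2} = 3
g(7) = mex{0,2} = 1
g(8) = mex{0,1,3} = 2
g(9) = mex{1,3} = 0
g(10) = mex{1,2} = 0
g(11) = mex{0,2} = 1
g(12) = mex{0,3} = 1
g(13) = mex{0,1} = 2
So g(13) = 2.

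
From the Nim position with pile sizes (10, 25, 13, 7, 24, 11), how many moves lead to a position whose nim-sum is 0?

5

Nim-sum: 10 ⊕ 25 ⊕ 13 ⊕ 7 ⊕ 24 ⊕ 11 = 10.
The overall nim-sum is X = 10. A pile of size p has a winning move iff p XOR X < p (reduce it to p XOR X).
  10: 10 XOR 10 = 0 < 10 — winning move (to 0).
  25: 25 XOR 10 = 19 < 25 — winning move (to 19).
  13: 13 XOR 10 = 7 < 13 — winning move (to 7).
  7: 7 XOR 10 = 13 ≥ 7 — no move.
  24: 24 XOR 10 = 18 < 24 — winning move (to 18).
  11: 11 XOR 10 = 1 < 11 — winning move (to 1).
That gives 5 winning moves.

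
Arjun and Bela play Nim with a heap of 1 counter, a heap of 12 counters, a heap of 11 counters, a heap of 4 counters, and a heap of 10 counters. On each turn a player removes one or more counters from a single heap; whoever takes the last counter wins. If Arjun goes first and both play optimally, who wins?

Arjun wins

In binary:
  0001  (1)
  1100  (12)
  1011  (11)
  0100  (4)
  1010  (10)
  ----
  1000  (8)
The nim-sum is 8 ≠ 0, so this is an N-position: the player to move can win; Arjun has a winning move.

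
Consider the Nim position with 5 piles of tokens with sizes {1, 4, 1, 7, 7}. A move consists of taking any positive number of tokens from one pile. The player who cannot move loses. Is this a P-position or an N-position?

N-position

Nim-sum: 1 ^ 4 ^ 1 ^ 7 ^ 7 = 4.
The nim-sum is 4 ≠ 0, so this is an N-position: the player to move can win.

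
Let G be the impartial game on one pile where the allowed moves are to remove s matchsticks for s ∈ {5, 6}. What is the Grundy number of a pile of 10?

2

Build the Grundy sequence with g(k) = mex{g(k−s) : s ∈ {5, 6}, s ≤ k}:
g(0) = mex{} = 0
g(1) = mex{} = 0
g(2) = mex{} = 0
g(3) = mex{} = 0
g(4) = mex{} = 0
g(5) = mex{0} = 1
g(6) = mex{0} = 1
g(7) = mex{0} = 1
g(8) = mex{0} = 1
g(9) = mex{0} = 1
g(10) = mex{0,1} = 2
So g(10) = 2.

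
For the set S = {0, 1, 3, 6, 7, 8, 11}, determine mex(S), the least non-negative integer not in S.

2

The values 0, 1 are all present; 2 is the first non-negative integer missing from the set.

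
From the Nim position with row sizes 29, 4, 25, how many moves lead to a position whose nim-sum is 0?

0

Compute the nim-sum pairwise:
29 XOR 4 = 25
25 XOR 25 = 0
The nim-sum is already 0, so every move leaves a nonzero nim-sum — there are no winning moves.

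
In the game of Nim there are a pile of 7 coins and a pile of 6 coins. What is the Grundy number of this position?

Nim-sum: 7 ^ 6 = 1.

1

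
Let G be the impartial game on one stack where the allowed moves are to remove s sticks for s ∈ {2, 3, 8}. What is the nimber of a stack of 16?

0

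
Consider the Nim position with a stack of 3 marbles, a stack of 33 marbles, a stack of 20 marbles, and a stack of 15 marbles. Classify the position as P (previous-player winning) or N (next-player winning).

Nim-sum: 3 XOR 33 XOR 20 XOR 15 = 57.
The nim-sum is 57 ≠ 0, so this is an N-position: the player to move can win.

N-position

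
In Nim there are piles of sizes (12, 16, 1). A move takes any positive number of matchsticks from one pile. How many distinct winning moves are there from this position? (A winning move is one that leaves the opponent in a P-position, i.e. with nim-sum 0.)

1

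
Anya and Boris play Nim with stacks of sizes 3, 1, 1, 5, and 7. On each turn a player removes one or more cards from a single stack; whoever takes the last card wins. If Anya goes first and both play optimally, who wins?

Bitwise XOR of the heap sizes:
  011  (3)
  001  (1)
  001  (1)
  101  (5)
  111  (7)
  ---
  001  (1)
The nim-sum is 1 ≠ 0, so this is an N-position: the player to move can win; Anya has a winning move.

Anya wins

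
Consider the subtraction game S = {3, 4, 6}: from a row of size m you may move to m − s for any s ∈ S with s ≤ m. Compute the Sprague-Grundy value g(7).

Grundy values for subtraction set {3, 4, 6}:
k:     0  1  2  3  4  5  6  7
g(k):  0  0  0  1  1  1  2  2
So g(7) = 2.

2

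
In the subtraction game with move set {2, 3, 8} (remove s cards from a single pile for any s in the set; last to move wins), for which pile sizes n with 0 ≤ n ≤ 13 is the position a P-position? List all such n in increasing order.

Compute g(0), g(1), … for moves {2, 3, 8}:
g(0) = mex{} = 0
g(1) = mex{} = 0
g(2) = mex{0} = 1
g(3) = mex{0} = 1
g(4) = mex{0,1} = 2
g(5) = mex{1} = 0
g(6) = mex{1,2} = 0
g(7) = mex{0,2} = 1
g(8) = mex{0} = 1
g(9) = mex{0,1} = 2
g(10) = mex{1} = 0
g(11) = mex{1,2} = 0
g(12) = mex{0,2} = 1
g(13) = mex{0} = 1
The P-positions (g = 0) in 0..13 are 0, 1, 5, 6, 10, 11.

0, 1, 5, 6, 10, 11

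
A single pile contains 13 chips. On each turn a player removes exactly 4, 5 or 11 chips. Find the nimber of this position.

Grundy values for subtraction set {4, 5, 11}:
g(0) = mex{} = 0
g(1) = mex{} = 0
g(2) = mex{} = 0
g(3) = mex{} = 0
g(4) = mex{0} = 1
g(5) = mex{0} = 1
g(6) = mex{0} = 1
g(7) = mex{0} = 1
g(8) = mex{0,1} = 2
g(9) = mex{1} = 0
g(10) = mex{1} = 0
g(11) = mex{0,1} = 2
g(12) = mex{0,1,2} = 3
g(13) = mex{0,2} = 1
So g(13) = 1.

1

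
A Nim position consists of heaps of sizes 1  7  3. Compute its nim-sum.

5

Compute the nim-sum pairwise:
1 ^ 7 = 6
6 ^ 3 = 5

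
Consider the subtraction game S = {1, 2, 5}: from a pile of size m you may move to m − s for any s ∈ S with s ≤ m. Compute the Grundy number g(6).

Grundy values for subtraction set {1, 2, 5}:
g(0) = mex{} = 0
g(1) = mex{0} = 1
g(2) = mex{0,1} = 2
g(3) = mex{1,2} = 0
g(4) = mex{0,2} = 1
g(5) = mex{0,1} = 2
g(6) = mex{1,2} = 0
So g(6) = 0.

0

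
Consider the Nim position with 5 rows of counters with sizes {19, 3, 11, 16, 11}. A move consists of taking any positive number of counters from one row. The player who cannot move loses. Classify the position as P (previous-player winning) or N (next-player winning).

P-position

Write each in binary and XOR column by column:
  10011  (19)
  00011  (3)
  01011  (11)
  10000  (16)
  01011  (11)
  -----
  00000  (0)
The nim-sum is 0, so this is a P-position: the player to move is in a losing position under optimal play.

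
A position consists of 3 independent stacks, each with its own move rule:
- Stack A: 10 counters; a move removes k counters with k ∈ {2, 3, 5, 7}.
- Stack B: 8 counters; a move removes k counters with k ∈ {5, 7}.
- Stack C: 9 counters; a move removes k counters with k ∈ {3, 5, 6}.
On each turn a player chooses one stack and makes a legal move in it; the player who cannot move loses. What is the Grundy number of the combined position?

1

Grundy values for stack A (subtraction set {2, 3, 5, 7}):
k:     0  1  2  3  4  5  6  7  8  9 10
g(k):  0  0  1  1  2  2  3  3  4  0  0
So g(10) = 0.
Grundy values for stack B (subtraction set {5, 7}):
k:     0  1  2  3  4  5  6  7  8
g(k):  0  0  0  0  0  1  1  1  1
So g(8) = 1.
Build the Grundy sequence for stack C with g(k) = mex{g(k−s) : s ∈ {3, 5, 6}, s ≤ k}:
k:     0  1  2  3  4  5  6  7  8  9
g(k):  0  0  0  1  1  1  2  2  2  0
So g(9) = 0.
The value of a disjunctive sum is the nim-sum of the parts.
Combined value = 0 ⊕ 1 ⊕ 0 = 1.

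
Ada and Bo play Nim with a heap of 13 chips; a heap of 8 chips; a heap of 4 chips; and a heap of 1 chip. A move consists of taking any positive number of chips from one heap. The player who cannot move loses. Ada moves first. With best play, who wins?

In binary:
  1101  (13)
  1000  (8)
  0100  (4)
  0001  (1)
  ----
  0000  (0)
The nim-sum is 0, so this is a P-position: the player to move is in a losing position under optimal play; Ada is about to move from it and so loses — Bo wins.

Bo wins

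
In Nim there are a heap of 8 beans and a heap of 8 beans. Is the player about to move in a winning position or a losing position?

Compute the nim-sum pairwise:
8 ^ 8 = 0
The nim-sum is 0, so this is a P-position: the player to move is in a losing position under optimal play.

Losing position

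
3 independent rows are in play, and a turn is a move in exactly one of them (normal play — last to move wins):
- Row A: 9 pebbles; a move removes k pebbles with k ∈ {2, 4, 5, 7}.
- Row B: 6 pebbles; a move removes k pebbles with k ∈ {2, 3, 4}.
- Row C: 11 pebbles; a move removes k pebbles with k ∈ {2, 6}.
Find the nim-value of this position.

Build the Grundy sequence for row A with g(k) = mex{g(k−s) : s ∈ {2, 4, 5, 7}, s ≤ k}:
g(0) = mex{} = 0
g(1) = mex{} = 0
g(2) = mex{0} = 1
g(3) = mex{0} = 1
g(4) = mex{0,1} = 2
g(5) = mex{0,1} = 2
g(6) = mex{0,1,2} = 3
g(7) = mex{0,1,2} = 3
g(8) = mex{0,1,2,3} = 4
g(9) = mex{1,2,3} = 0
So g(9) = 0.
Grundy values for row B (subtraction set {2, 3, 4}):
k:     0  1  2  3  4  5  6
g(k):  0  0  1  1  2  2  0
So g(6) = 0.
Build the Grundy sequence for row C with g(k) = mex{g(k−s) : s ∈ {2, 6}, s ≤ k}:
k:     0  1  2  3  4  5  6  7  8  9 10 11
g(k):  0  0  1  1  0  0  1  1  0  0  1  1
So g(11) = 1.
The value of a disjunctive sum is the nim-sum of the parts.
Combined value = 0 ⊕ 0 ⊕ 1 = 1.

1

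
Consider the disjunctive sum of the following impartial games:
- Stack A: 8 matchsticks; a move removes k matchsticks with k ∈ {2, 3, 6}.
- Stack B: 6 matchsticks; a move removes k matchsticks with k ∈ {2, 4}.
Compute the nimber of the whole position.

Grundy values for stack A (subtraction set {2, 3, 6}):
g(0) = mex{} = 0
g(1) = mex{} = 0
g(2) = mex{0} = 1
g(3) = mex{0} = 1
g(4) = mex{0,1} = 2
g(5) = mex{1} = 0
g(6) = mex{0,1,2} = 3
g(7) = mex{0,2} = 1
g(8) = mex{0,1,3} = 2
So g(8) = 2.
Build the Grundy sequence for stack B with g(k) = mex{g(k−s) : s ∈ {2, 4}, s ≤ k}:
k:     0  1  2  3  4  5  6
g(k):  0  0  1  1  2  2  0
So g(6) = 0.
The value of a disjunctive sum is the nim-sum of the parts.
Combined value = 2 XOR 0 = 2.

2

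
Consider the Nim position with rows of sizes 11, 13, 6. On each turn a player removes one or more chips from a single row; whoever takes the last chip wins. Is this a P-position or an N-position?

Nim-sum: 11 XOR 13 XOR 6 = 0.
The nim-sum is 0, so this is a P-position: the player to move is in a losing position under optimal play.

P-position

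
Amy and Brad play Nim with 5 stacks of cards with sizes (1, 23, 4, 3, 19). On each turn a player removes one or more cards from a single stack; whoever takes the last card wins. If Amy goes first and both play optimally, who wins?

Nim-sum: 1 ⊕ 23 ⊕ 4 ⊕ 3 ⊕ 19 = 2.
The nim-sum is 2 ≠ 0, so this is an N-position: the player to move can win; Amy has a winning move.

Amy wins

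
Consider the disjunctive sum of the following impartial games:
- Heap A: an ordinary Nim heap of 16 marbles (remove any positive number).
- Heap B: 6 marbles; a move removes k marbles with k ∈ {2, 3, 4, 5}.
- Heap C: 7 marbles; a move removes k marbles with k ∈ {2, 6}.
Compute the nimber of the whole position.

Heap A is a plain Nim heap of size 16, so its Grundy value is 16.
For heap B, compute g(0), g(1), … with moves {2, 3, 4, 5}:
g(0) = mex{} = 0
g(1) = mex{} = 0
g(2) = mex{0} = 1
g(3) = mex{0} = 1
g(4) = mex{0,1} = 2
g(5) = mex{0,1} = 2
g(6) = mex{0,1,2} = 3
So g(6) = 3.
For heap C, compute g(0), g(1), … with moves {2, 6}:
g(0) = mex{} = 0
g(1) = mex{} = 0
g(2) = mex{0} = 1
g(3) = mex{0} = 1
g(4) = mex{1} = 0
g(5) = mex{1} = 0
g(6) = mex{0} = 1
g(7) = mex{0} = 1
So g(7) = 1.
The value of a disjunctive sum is the nim-sum of the parts.
Combined value = 16 XOR 3 XOR 1 = 18.

18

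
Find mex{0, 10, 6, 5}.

1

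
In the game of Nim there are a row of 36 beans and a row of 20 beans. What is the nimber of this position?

48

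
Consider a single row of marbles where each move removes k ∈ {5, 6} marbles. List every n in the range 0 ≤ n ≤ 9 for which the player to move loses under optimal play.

Compute g(0), g(1), … for moves {5, 6}:
k:     0  1  2  3  4  5  6  7  8  9
g(k):  0  0  0  0  0  1  1  1  1  1
The P-positions (g = 0) in 0..9 are 0, 1, 2, 3, 4.

0, 1, 2, 3, 4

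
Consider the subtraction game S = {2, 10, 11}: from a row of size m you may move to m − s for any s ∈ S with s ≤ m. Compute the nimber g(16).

Build the Grundy sequence with g(k) = mex{g(k−s) : s ∈ {2, 10, 11}, s ≤ k}:
k:     0  1  2  3  4  5  6  7  8  9 10 11 12 13 14 15 16
g(k):  0  0  1  1  0  0  1  1  0  0  1  1  2  0  3  1  2
So g(16) = 2.

2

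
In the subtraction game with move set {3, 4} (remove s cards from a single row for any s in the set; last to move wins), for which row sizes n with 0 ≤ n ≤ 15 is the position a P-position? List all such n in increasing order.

0, 1, 2, 7, 8, 9, 14, 15

Compute g(0), g(1), … for moves {3, 4}:
k:     0  1  2  3  4  5  6  7  8  9 10 11 12 13 14 15
g(k):  0  0  0  1  1  1  2  0  0  0  1  1  1  2  0  0
The P-positions (g = 0) in 0..15 are 0, 1, 2, 7, 8, 9, 14, 15.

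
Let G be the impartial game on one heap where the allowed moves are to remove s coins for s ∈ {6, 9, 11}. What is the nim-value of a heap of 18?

Build the Grundy sequence with g(k) = mex{g(k−s) : s ∈ {6, 9, 11}, s ≤ k}:
k:     0  1  2  3  4  5  6  7  8  9 10 11 12 13 14 15 16 17 18
g(k):  0  0  0  0  0  0  1  1  1  1  1  1  2  2  2  2  2  0  0
So g(18) = 0.

0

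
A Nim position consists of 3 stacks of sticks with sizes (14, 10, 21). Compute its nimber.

Compute the nim-sum pairwise:
14 ^ 10 = 4
4 ^ 21 = 17

17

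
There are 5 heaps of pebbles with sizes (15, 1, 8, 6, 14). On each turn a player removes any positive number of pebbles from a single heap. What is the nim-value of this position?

14

In binary:
  1111  (15)
  0001  (1)
  1000  (8)
  0110  (6)
  1110  (14)
  ----
  1110  (14)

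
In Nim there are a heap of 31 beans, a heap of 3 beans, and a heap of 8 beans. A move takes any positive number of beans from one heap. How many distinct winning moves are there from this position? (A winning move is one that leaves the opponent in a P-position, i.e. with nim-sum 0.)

Bitwise XOR of the heap sizes:
  11111  (31)
  00011  (3)
  01000  (8)
  -----
  10100  (20)
The overall nim-sum is X = 20. A heap of size p has a winning move iff p XOR X < p (reduce it to p XOR X).
  31: 31 XOR 20 = 11 < 31 — winning move (to 11).
  3: 3 XOR 20 = 23 ≥ 3 — no move.
  8: 8 XOR 20 = 28 ≥ 8 — no move.
That gives 1 winning move.

1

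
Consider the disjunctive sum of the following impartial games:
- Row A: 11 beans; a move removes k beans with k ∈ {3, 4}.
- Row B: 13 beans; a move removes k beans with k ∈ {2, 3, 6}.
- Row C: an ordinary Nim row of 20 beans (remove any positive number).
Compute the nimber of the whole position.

23

Build the Grundy sequence for row A with g(k) = mex{g(k−s) : s ∈ {3, 4}, s ≤ k}:
k:     0  1  2  3  4  5  6  7  8  9 10 11
g(k):  0  0  0  1  1  1  2  0  0  0  1  1
So g(11) = 1.
For row B, compute g(0), g(1), … with moves {2, 3, 6}:
g(0) = mex{} = 0
g(1) = mex{} = 0
g(2) = mex{0} = 1
g(3) = mex{0} = 1
g(4) = mex{0,1} = 2
g(5) = mex{1} = 0
g(6) = mex{0,1,2} = 3
g(7) = mex{0,2} = 1
g(8) = mex{0,1,3} = 2
g(9) = mex{1,3} = 0
g(10) = mex{1,2} = 0
g(11) = mex{0,2} = 1
g(12) = mex{0,3} = 1
g(13) = mex{0,1} = 2
So g(13) = 2.
Row C is a plain Nim row of size 20, so its Grundy value is 20.
The value of a disjunctive sum is the nim-sum of the parts.
Combined value = 1 ⊕ 2 ⊕ 20 = 23.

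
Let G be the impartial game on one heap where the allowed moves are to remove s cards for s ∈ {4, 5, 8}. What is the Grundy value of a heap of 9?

2

Grundy values for subtraction set {4, 5, 8}:
k:     0  1  2  3  4  5  6  7  8  9
g(k):  0  0  0  0  1  1  1  1  2  2
So g(9) = 2.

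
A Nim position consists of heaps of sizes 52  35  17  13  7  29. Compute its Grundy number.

17

Nim-sum: 52 ^ 35 ^ 17 ^ 13 ^ 7 ^ 29 = 17.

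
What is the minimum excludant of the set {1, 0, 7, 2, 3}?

The values 0, 1, 2, 3 are all present; 4 is the first non-negative integer missing from the set.

4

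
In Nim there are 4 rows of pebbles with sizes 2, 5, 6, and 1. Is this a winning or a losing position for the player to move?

Nim-sum: 2 ^ 5 ^ 6 ^ 1 = 0.
The nim-sum is 0, so this is a P-position: the player to move is in a losing position under optimal play.

Losing position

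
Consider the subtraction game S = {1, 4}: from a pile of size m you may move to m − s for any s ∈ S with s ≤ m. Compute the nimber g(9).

2

Grundy values for subtraction set {1, 4}:
g(0) = mex{} = 0
g(1) = mex{0} = 1
g(2) = mex{1} = 0
g(3) = mex{0} = 1
g(4) = mex{0,1} = 2
g(5) = mex{1,2} = 0
g(6) = mex{0} = 1
g(7) = mex{1} = 0
g(8) = mex{0,2} = 1
g(9) = mex{0,1} = 2
So g(9) = 2.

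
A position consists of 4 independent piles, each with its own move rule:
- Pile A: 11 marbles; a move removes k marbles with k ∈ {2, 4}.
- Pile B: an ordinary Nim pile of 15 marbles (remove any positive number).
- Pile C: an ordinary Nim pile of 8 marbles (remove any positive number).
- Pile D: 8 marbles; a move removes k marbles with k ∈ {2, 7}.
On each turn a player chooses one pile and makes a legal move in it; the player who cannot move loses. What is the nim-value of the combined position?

Build the Grundy sequence for pile A with g(k) = mex{g(k−s) : s ∈ {2, 4}, s ≤ k}:
k:     0  1  2  3  4  5  6  7  8  9 10 11
g(k):  0  0  1  1  2  2  0  0  1  1  2  2
So g(11) = 2.
Pile B is a plain Nim pile of size 15, so its Grundy value is 15.
Pile C is a plain Nim pile of size 8, so its Grundy value is 8.
For pile D, compute g(0), g(1), … with moves {2, 7}:
g(0) = mex{} = 0
g(1) = mex{} = 0
g(2) = mex{0} = 1
g(3) = mex{0} = 1
g(4) = mex{1} = 0
g(5) = mex{1} = 0
g(6) = mex{0} = 1
g(7) = mex{0} = 1
g(8) = mex{0,1} = 2
So g(8) = 2.
The value of a disjunctive sum is the nim-sum of the parts.
Combined value = 2 ⊕ 15 ⊕ 8 ⊕ 2 = 7.

7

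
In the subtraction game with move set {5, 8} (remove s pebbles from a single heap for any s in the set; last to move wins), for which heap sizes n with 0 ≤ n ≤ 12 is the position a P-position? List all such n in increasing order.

0, 1, 2, 3, 4

Grundy values for subtraction set {5, 8}:
g(0) = mex{} = 0
g(1) = mex{} = 0
g(2) = mex{} = 0
g(3) = mex{} = 0
g(4) = mex{} = 0
g(5) = mex{0} = 1
g(6) = mex{0} = 1
g(7) = mex{0} = 1
g(8) = mex{0} = 1
g(9) = mex{0} = 1
g(10) = mex{0,1} = 2
g(11) = mex{0,1} = 2
g(12) = mex{0,1} = 2
The P-positions (g = 0) in 0..12 are 0, 1, 2, 3, 4.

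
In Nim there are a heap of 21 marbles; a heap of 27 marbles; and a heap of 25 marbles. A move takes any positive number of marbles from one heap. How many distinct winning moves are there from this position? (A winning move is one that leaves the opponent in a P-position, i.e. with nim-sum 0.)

3

Bitwise XOR of the heap sizes:
  10101  (21)
  11011  (27)
  11001  (25)
  -----
  10111  (23)
The overall nim-sum is X = 23. A heap of size p has a winning move iff p XOR X < p (reduce it to p XOR X).
  21: 21 XOR 23 = 2 < 21 — winning move (to 2).
  27: 27 XOR 23 = 12 < 27 — winning move (to 12).
  25: 25 XOR 23 = 14 < 25 — winning move (to 14).
That gives 3 winning moves.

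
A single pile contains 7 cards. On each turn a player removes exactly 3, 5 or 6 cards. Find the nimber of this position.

Grundy values for subtraction set {3, 5, 6}:
k:     0  1  2  3  4  5  6  7
g(k):  0  0  0  1  1  1  2  2
So g(7) = 2.

2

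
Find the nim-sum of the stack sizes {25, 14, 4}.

In binary:
  11001  (25)
  01110  (14)
  00100  (4)
  -----
  10011  (19)

19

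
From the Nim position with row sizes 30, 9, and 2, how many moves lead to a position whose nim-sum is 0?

Nim-sum: 30 XOR 9 XOR 2 = 21.
The overall nim-sum is X = 21. A row of size p has a winning move iff p XOR X < p (reduce it to p XOR X).
  30: 30 XOR 21 = 11 < 30 — winning move (to 11).
  9: 9 XOR 21 = 28 ≥ 9 — no move.
  2: 2 XOR 21 = 23 ≥ 2 — no move.
That gives 1 winning move.

1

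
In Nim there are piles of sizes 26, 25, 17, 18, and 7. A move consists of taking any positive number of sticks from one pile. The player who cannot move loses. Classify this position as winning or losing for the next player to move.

Winning position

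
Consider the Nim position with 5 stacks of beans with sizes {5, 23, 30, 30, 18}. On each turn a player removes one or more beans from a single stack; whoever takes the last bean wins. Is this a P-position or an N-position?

P-position

Compute the nim-sum pairwise:
5 ^ 23 = 18
18 ^ 30 = 12
12 ^ 30 = 18
18 ^ 18 = 0
The nim-sum is 0, so this is a P-position: the player to move is in a losing position under optimal play.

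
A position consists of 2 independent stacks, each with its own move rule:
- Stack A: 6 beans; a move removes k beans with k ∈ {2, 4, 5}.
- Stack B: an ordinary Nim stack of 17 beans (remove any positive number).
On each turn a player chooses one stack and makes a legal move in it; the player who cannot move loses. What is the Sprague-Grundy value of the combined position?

Build the Grundy sequence for stack A with g(k) = mex{g(k−s) : s ∈ {2, 4, 5}, s ≤ k}:
g(0) = mex{} = 0
g(1) = mex{} = 0
g(2) = mex{0} = 1
g(3) = mex{0} = 1
g(4) = mex{0,1} = 2
g(5) = mex{0,1} = 2
g(6) = mex{0,1,2} = 3
So g(6) = 3.
Stack B is a plain Nim stack of size 17, so its Grundy value is 17.
The value of a disjunctive sum is the nim-sum of the parts.
Combined value = 3 XOR 17 = 18.

18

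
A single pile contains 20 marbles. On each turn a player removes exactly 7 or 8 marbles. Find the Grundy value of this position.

Compute g(0), g(1), … for moves {7, 8}:
k:     0  1  2  3  4  5  6  7  8  9 10 11 12 13 14 15 16 17 18 19 20
g(k):  0  0  0  0  0  0  0  1  1  1  1  1  1  1  2  0  0  0  0  0  0
So g(20) = 0.

0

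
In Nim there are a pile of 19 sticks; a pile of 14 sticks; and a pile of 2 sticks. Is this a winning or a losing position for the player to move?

Winning position

Nim-sum: 19 XOR 14 XOR 2 = 31.
The nim-sum is 31 ≠ 0, so this is an N-position: the player to move can win.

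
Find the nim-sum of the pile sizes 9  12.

In binary:
  1001  (9)
  1100  (12)
  ----
  0101  (5)

5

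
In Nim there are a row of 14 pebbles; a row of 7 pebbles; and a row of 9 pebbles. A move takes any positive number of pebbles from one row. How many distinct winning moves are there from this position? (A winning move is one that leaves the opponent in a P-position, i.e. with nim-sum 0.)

0

Compute the nim-sum pairwise:
14 XOR 7 = 9
9 XOR 9 = 0
The nim-sum is already 0, so every move leaves a nonzero nim-sum — there are no winning moves.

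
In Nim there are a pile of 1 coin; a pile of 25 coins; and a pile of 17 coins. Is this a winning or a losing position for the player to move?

Winning position

Compute the nim-sum pairwise:
1 ^ 25 = 24
24 ^ 17 = 9
The nim-sum is 9 ≠ 0, so this is an N-position: the player to move can win.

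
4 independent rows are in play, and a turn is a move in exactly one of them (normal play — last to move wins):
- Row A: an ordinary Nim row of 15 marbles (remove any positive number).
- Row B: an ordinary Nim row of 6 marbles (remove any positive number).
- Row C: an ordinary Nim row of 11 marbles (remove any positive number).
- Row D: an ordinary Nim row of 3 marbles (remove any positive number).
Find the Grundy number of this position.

1

Row A is a plain Nim row of size 15, so its Grundy value is 15.
Row B is a plain Nim row of size 6, so its Grundy value is 6.
Row C is a plain Nim row of size 11, so its Grundy value is 11.
Row D is a plain Nim row of size 3, so its Grundy value is 3.
The value of a disjunctive sum is the nim-sum of the parts.
Combined value = 15 ⊕ 6 ⊕ 11 ⊕ 3 = 1.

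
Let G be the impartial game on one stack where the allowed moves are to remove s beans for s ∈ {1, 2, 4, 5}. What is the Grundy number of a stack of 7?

1

Build the Grundy sequence with g(k) = mex{g(k−s) : s ∈ {1, 2, 4, 5}, s ≤ k}:
k:     0  1  2  3  4  5  6  7
g(k):  0  1  2  0  1  2  0  1
So g(7) = 1.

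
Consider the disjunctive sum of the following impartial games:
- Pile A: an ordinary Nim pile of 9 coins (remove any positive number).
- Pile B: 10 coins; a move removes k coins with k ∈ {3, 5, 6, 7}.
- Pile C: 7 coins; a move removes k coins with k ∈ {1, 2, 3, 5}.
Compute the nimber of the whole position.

10

Pile A is a plain Nim pile of size 9, so its Grundy value is 9.
Build the Grundy sequence for pile B with g(k) = mex{g(k−s) : s ∈ {3, 5, 6, 7}, s ≤ k}:
g(0) = mex{} = 0
g(1) = mex{} = 0
g(2) = mex{} = 0
g(3) = mex{0} = 1
g(4) = mex{0} = 1
g(5) = mex{0} = 1
g(6) = mex{0,1} = 2
g(7) = mex{0,1} = 2
g(8) = mex{0,1} = 2
g(9) = mex{0,1,2} = 3
g(10) = mex{1,2} = 0
So g(10) = 0.
For pile C, compute g(0), g(1), … with moves {1, 2, 3, 5}:
k:     0  1  2  3  4  5  6  7
g(k):  0  1  2  3  0  1  2  3
So g(7) = 3.
The value of a disjunctive sum is the nim-sum of the parts.
Combined value = 9 ⊕ 0 ⊕ 3 = 10.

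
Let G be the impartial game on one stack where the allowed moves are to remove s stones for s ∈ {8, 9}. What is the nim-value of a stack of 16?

Compute g(0), g(1), … for moves {8, 9}:
k:     0  1  2  3  4  5  6  7  8  9 10 11 12 13 14 15 16
g(k):  0  0  0  0  0  0  0  0  1  1  1  1  1  1  1  1  2
So g(16) = 2.

2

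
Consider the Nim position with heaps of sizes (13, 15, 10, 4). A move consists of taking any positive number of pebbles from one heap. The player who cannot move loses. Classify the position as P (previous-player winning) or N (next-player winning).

Bitwise XOR of the heap sizes:
  1101  (13)
  1111  (15)
  1010  (10)
  0100  (4)
  ----
  1100  (12)
The nim-sum is 12 ≠ 0, so this is an N-position: the player to move can win.

N-position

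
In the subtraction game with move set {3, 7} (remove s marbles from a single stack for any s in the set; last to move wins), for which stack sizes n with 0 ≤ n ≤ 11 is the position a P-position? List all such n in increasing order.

0, 1, 2, 6, 10, 11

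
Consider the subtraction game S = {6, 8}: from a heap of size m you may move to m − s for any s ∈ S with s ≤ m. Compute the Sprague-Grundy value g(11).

1

Build the Grundy sequence with g(k) = mex{g(k−s) : s ∈ {6, 8}, s ≤ k}:
g(0) = mex{} = 0
g(1) = mex{} = 0
g(2) = mex{} = 0
g(3) = mex{} = 0
g(4) = mex{} = 0
g(5) = mex{} = 0
g(6) = mex{0} = 1
g(7) = mex{0} = 1
g(8) = mex{0} = 1
g(9) = mex{0} = 1
g(10) = mex{0} = 1
g(11) = mex{0} = 1
So g(11) = 1.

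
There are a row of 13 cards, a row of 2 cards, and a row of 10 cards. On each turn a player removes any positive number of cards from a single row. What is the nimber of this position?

Nim-sum: 13 ^ 2 ^ 10 = 5.

5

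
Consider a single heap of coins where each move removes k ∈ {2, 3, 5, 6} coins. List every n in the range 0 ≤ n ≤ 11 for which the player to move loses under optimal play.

Build the Grundy sequence with g(k) = mex{g(k−s) : s ∈ {2, 3, 5, 6}, s ≤ k}:
k:     0  1  2  3  4  5  6  7  8  9 10 11
g(k):  0  0  1  1  2  2  3  3  0  0  1  1
The P-positions (g = 0) in 0..11 are 0, 1, 8, 9.

0, 1, 8, 9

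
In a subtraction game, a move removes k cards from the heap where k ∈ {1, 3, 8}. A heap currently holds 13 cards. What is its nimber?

Build the Grundy sequence with g(k) = mex{g(k−s) : s ∈ {1, 3, 8}, s ≤ k}:
k:     0  1  2  3  4  5  6  7  8  9 10 11 12 13
g(k):  0  1  0  1  0  1  0  1  2  3  2  0  1  0
So g(13) = 0.

0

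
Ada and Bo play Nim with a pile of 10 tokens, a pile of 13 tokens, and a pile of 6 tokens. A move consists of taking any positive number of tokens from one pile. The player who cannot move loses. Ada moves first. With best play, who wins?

Ada wins

Bitwise XOR of the heap sizes:
  1010  (10)
  1101  (13)
  0110  (6)
  ----
  0001  (1)
The nim-sum is 1 ≠ 0, so this is an N-position: the player to move can win; Ada has a winning move.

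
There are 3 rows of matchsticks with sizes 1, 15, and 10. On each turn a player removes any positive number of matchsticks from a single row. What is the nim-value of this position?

Nim-sum: 1 ^ 15 ^ 10 = 4.

4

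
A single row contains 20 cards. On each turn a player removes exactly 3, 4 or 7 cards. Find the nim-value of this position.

Grundy values for subtraction set {3, 4, 7}:
k:     0  1  2  3  4  5  6  7  8  9 10 11 12 13 14 15 16 17 18 19 20
g(k):  0  0  0  1  1  1  2  2  2  3  0  0  0  1  1  1  2  2  2  3  0
So g(20) = 0.

0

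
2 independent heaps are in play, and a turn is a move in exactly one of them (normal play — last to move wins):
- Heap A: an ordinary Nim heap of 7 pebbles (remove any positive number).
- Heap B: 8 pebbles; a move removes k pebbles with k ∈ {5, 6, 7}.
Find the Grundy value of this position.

Heap A is a plain Nim heap of size 7, so its Grundy value is 7.
For heap B, compute g(0), g(1), … with moves {5, 6, 7}:
g(0) = mex{} = 0
g(1) = mex{} = 0
g(2) = mex{} = 0
g(3) = mex{} = 0
g(4) = mex{} = 0
g(5) = mex{0} = 1
g(6) = mex{0} = 1
g(7) = mex{0} = 1
g(8) = mex{0} = 1
So g(8) = 1.
The value of a disjunctive sum is the nim-sum of the parts.
Combined value = 7 ⊕ 1 = 6.

6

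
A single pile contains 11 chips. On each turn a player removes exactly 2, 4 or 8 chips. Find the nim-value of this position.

Build the Grundy sequence with g(k) = mex{g(k−s) : s ∈ {2, 4, 8}, s ≤ k}:
k:     0  1  2  3  4  5  6  7  8  9 10 11
g(k):  0  0  1  1  2  2  0  0  1  1  2  2
So g(11) = 2.

2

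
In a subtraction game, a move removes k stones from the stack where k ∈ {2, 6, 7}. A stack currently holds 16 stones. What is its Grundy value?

Build the Grundy sequence with g(k) = mex{g(k−s) : s ∈ {2, 6, 7}, s ≤ k}:
k:     0  1  2  3  4  5  6  7  8  9 10 11 12 13 14 15 16
g(k):  0  0  1  1  0  0  1  1  2  0  3  1  2  0  0  1  1
So g(16) = 1.

1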